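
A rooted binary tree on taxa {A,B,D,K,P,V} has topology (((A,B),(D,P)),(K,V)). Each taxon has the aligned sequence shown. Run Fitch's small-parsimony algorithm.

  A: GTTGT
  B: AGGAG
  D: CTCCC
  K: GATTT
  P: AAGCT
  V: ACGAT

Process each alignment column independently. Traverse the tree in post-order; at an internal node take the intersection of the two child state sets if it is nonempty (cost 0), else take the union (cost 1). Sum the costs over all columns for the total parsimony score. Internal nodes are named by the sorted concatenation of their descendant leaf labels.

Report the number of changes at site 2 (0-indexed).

[col 0] AB: children A:{G}, B:{A} ∪→ {A,G}; cost 1
[col 0] DP: children D:{C}, P:{A} ∪→ {A,C}; cost 1
[col 0] ABDP: children AB:{A,G}, DP:{A,C} ∩→ {A}; cost 0
[col 0] KV: children K:{G}, V:{A} ∪→ {A,G}; cost 1
[col 0] ABDKPV: children ABDP:{A}, KV:{A,G} ∩→ {A}; cost 0
[col 1] AB: children A:{T}, B:{G} ∪→ {G,T}; cost 1
[col 1] DP: children D:{T}, P:{A} ∪→ {A,T}; cost 1
[col 1] ABDP: children AB:{G,T}, DP:{A,T} ∩→ {T}; cost 0
[col 1] KV: children K:{A}, V:{C} ∪→ {A,C}; cost 1
[col 1] ABDKPV: children ABDP:{T}, KV:{A,C} ∪→ {A,C,T}; cost 1
[col 2] AB: children A:{T}, B:{G} ∪→ {G,T}; cost 1
[col 2] DP: children D:{C}, P:{G} ∪→ {C,G}; cost 1
[col 2] ABDP: children AB:{G,T}, DP:{C,G} ∩→ {G}; cost 0
[col 2] KV: children K:{T}, V:{G} ∪→ {G,T}; cost 1
[col 2] ABDKPV: children ABDP:{G}, KV:{G,T} ∩→ {G}; cost 0
[col 3] AB: children A:{G}, B:{A} ∪→ {A,G}; cost 1
[col 3] DP: children D:{C}, P:{C} ∩→ {C}; cost 0
[col 3] ABDP: children AB:{A,G}, DP:{C} ∪→ {A,C,G}; cost 1
[col 3] KV: children K:{T}, V:{A} ∪→ {A,T}; cost 1
[col 3] ABDKPV: children ABDP:{A,C,G}, KV:{A,T} ∩→ {A}; cost 0
[col 4] AB: children A:{T}, B:{G} ∪→ {G,T}; cost 1
[col 4] DP: children D:{C}, P:{T} ∪→ {C,T}; cost 1
[col 4] ABDP: children AB:{G,T}, DP:{C,T} ∩→ {T}; cost 0
[col 4] KV: children K:{T}, V:{T} ∩→ {T}; cost 0
[col 4] ABDKPV: children ABDP:{T}, KV:{T} ∩→ {T}; cost 0
per-site changes: [3, 4, 3, 3, 2]; total = 15

3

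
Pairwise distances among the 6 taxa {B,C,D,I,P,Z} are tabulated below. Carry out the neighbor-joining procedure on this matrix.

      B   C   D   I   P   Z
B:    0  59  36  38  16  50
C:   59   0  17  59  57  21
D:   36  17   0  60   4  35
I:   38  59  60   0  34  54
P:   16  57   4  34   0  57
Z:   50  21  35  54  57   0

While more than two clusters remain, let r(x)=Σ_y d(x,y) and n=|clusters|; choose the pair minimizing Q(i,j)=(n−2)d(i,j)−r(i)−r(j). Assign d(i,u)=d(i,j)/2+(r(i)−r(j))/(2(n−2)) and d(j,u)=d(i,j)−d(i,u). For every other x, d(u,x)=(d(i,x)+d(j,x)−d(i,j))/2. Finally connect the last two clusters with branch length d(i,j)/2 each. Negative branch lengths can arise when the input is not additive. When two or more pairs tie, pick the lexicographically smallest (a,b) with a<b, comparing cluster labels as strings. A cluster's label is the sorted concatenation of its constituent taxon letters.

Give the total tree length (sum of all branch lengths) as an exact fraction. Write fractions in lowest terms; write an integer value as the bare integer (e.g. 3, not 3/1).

step 1: merge (C,Z) at d=21, Q=-346; branch lengths C→10, Z→11; new cluster CZ
  updated: d(B,CZ)=44, d(CZ,D)=31/2, d(CZ,I)=46, d(CZ,P)=93/2
step 2: merge (CZ,D) at d=31/2, Q=-221; branch lengths CZ→83/6, D→5/3; new cluster CDZ
  updated: d(B,CDZ)=129/4, d(CDZ,I)=181/4, d(CDZ,P)=35/2
step 3: merge (B,I) at d=38, Q=-255/2; branch lengths B→45/4, I→107/4; new cluster BI
  updated: d(BI,CDZ)=79/4, d(BI,P)=6
step 4: merge (BI,CDZ) at d=79/4, Q=-173/4; branch lengths BI→33/8, CDZ→125/8; new cluster BCDIZ
  updated: d(BCDIZ,P)=15/8
step 5: merge (BCDIZ,P) at d=15/8; branch lengths BCDIZ→15/16, P→15/16; new cluster BCDIPZ
final tree: (((B:45/4,I:107/4):33/8,((C:10,Z:11):83/6,D:5/3):125/8):15/16,P:15/16)
total length: 769/8

769/8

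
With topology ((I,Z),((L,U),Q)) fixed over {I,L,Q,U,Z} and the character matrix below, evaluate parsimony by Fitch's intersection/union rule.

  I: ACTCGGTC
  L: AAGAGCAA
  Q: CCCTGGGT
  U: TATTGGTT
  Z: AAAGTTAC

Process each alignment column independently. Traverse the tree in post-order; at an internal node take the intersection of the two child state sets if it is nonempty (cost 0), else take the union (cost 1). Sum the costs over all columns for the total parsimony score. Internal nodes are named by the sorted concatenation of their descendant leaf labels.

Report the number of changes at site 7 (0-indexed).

site 0, node IZ: I={A} ∩ Z={A} → {A} (+0)
site 0, node LU: L={A} ∪ U={T} → {A,T} (+1)
site 0, node LQU: LU={A,T} ∪ Q={C} → {A,C,T} (+1)
site 0, node ILQUZ: IZ={A} ∩ LQU={A,C,T} → {A} (+0)
site 1, node IZ: I={C} ∪ Z={A} → {A,C} (+1)
site 1, node LU: L={A} ∩ U={A} → {A} (+0)
site 1, node LQU: LU={A} ∪ Q={C} → {A,C} (+1)
site 1, node ILQUZ: IZ={A,C} ∩ LQU={A,C} → {A,C} (+0)
site 2, node IZ: I={T} ∪ Z={A} → {A,T} (+1)
site 2, node LU: L={G} ∪ U={T} → {G,T} (+1)
site 2, node LQU: LU={G,T} ∪ Q={C} → {C,G,T} (+1)
site 2, node ILQUZ: IZ={A,T} ∩ LQU={C,G,T} → {T} (+0)
site 3, node IZ: I={C} ∪ Z={G} → {C,G} (+1)
site 3, node LU: L={A} ∪ U={T} → {A,T} (+1)
site 3, node LQU: LU={A,T} ∩ Q={T} → {T} (+0)
site 3, node ILQUZ: IZ={C,G} ∪ LQU={T} → {C,G,T} (+1)
site 4, node IZ: I={G} ∪ Z={T} → {G,T} (+1)
site 4, node LU: L={G} ∩ U={G} → {G} (+0)
site 4, node LQU: LU={G} ∩ Q={G} → {G} (+0)
site 4, node ILQUZ: IZ={G,T} ∩ LQU={G} → {G} (+0)
site 5, node IZ: I={G} ∪ Z={T} → {G,T} (+1)
site 5, node LU: L={C} ∪ U={G} → {C,G} (+1)
site 5, node LQU: LU={C,G} ∩ Q={G} → {G} (+0)
site 5, node ILQUZ: IZ={G,T} ∩ LQU={G} → {G} (+0)
site 6, node IZ: I={T} ∪ Z={A} → {A,T} (+1)
site 6, node LU: L={A} ∪ U={T} → {A,T} (+1)
site 6, node LQU: LU={A,T} ∪ Q={G} → {A,G,T} (+1)
site 6, node ILQUZ: IZ={A,T} ∩ LQU={A,G,T} → {A,T} (+0)
site 7, node IZ: I={C} ∩ Z={C} → {C} (+0)
site 7, node LU: L={A} ∪ U={T} → {A,T} (+1)
site 7, node LQU: LU={A,T} ∩ Q={T} → {T} (+0)
site 7, node ILQUZ: IZ={C} ∪ LQU={T} → {C,T} (+1)
per-site changes: [2, 2, 3, 3, 1, 2, 3, 2]; total = 18

2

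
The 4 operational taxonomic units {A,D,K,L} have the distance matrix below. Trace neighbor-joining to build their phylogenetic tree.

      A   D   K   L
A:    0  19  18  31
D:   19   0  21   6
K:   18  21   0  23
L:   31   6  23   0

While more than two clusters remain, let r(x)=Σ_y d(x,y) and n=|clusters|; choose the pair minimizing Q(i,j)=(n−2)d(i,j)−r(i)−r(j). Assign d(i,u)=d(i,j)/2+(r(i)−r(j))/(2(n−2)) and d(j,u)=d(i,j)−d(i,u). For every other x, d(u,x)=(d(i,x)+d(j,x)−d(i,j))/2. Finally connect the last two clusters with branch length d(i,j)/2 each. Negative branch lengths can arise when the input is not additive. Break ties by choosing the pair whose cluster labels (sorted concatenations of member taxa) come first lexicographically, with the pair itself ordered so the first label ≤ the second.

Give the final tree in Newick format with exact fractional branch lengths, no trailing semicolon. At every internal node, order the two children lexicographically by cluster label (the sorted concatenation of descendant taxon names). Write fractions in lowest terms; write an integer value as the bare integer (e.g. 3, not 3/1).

(((A:21/2,K:15/2):23/2,D:-1/2):13/4,L:13/4)

iteration 1: select A,K (d=18, Q=-94); attach at lengths (21/2, 15/2); label the merged cluster AK
  updated: d(AK,D)=11, d(AK,L)=18
iteration 2: select AK,D (d=11, Q=-35); attach at lengths (23/2, -1/2); label the merged cluster ADK
  updated: d(ADK,L)=13/2
iteration 3: select ADK,L (d=13/2); attach at lengths (13/4, 13/4); label the merged cluster ADKL
final tree: (((A:21/2,K:15/2):23/2,D:-1/2):13/4,L:13/4)
total length: 71/2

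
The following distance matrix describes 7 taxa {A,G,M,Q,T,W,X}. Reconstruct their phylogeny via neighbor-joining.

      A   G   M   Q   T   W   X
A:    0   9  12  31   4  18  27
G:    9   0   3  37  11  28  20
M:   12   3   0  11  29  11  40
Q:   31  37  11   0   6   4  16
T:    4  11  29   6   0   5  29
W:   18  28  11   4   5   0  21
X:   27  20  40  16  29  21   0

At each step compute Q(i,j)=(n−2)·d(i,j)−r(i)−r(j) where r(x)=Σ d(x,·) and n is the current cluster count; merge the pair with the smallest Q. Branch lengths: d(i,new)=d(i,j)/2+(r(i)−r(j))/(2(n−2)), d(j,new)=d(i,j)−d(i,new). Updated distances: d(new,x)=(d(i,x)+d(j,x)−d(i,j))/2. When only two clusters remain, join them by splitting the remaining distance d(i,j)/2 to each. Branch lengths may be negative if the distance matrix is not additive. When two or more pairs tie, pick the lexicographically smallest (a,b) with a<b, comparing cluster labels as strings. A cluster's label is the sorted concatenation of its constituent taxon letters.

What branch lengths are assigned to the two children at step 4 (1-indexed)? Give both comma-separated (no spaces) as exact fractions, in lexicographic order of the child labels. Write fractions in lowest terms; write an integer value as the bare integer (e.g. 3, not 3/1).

step 1: merge (G,M) at d=3, Q=-199; branch lengths G→17/10, M→13/10; new cluster GM
  updated: d(A,GM)=9, d(GM,Q)=45/2, d(GM,T)=37/2, d(GM,W)=18, d(GM,X)=57/2
step 2: merge (A,GM) at d=9, Q=-299/2; branch lengths A→57/16, GM→87/16; new cluster AGM
  updated: d(AGM,Q)=89/4, d(AGM,T)=27/4, d(AGM,W)=27/2, d(AGM,X)=93/4
step 3: merge (AGM,T) at d=27/4, Q=-369/4; branch lengths AGM→157/24, T→5/24; new cluster AGMT
  updated: d(AGMT,Q)=43/4, d(AGMT,W)=47/8, d(AGMT,X)=91/4
step 4: merge (AGMT,W) at d=47/8, Q=-117/2; branch lengths AGMT→81/16, W→13/16; new cluster AGMTW
  updated: d(AGMTW,Q)=71/16, d(AGMTW,X)=303/16
step 5: merge (AGMTW,Q) at d=71/16, Q=-315/8; branch lengths AGMTW→59/16, Q→3/4; new cluster AGMQTW
  updated: d(AGMQTW,X)=61/4
step 6: merge (AGMQTW,X) at d=61/4; branch lengths AGMQTW→61/8, X→61/8; new cluster AGMQTWX
final tree: (((((A:57/16,(G:17/10,M:13/10):87/16):157/24,T:5/24):81/16,W:13/16):59/16,Q:3/4):61/8,X:61/8)
total length: 709/16

81/16,13/16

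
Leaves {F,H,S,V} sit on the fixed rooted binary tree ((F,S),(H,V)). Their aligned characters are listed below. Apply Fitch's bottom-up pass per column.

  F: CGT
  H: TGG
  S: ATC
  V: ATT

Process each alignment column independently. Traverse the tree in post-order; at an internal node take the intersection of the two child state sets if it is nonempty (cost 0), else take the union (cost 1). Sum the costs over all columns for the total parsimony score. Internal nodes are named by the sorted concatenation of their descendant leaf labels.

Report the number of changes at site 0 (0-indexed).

[col 0] FS: children F:{C}, S:{A} ∪→ {A,C}; cost 1
[col 0] HV: children H:{T}, V:{A} ∪→ {A,T}; cost 1
[col 0] FHSV: children FS:{A,C}, HV:{A,T} ∩→ {A}; cost 0
[col 1] FS: children F:{G}, S:{T} ∪→ {G,T}; cost 1
[col 1] HV: children H:{G}, V:{T} ∪→ {G,T}; cost 1
[col 1] FHSV: children FS:{G,T}, HV:{G,T} ∩→ {G,T}; cost 0
[col 2] FS: children F:{T}, S:{C} ∪→ {C,T}; cost 1
[col 2] HV: children H:{G}, V:{T} ∪→ {G,T}; cost 1
[col 2] FHSV: children FS:{C,T}, HV:{G,T} ∩→ {T}; cost 0
per-site changes: [2, 2, 2]; total = 6

2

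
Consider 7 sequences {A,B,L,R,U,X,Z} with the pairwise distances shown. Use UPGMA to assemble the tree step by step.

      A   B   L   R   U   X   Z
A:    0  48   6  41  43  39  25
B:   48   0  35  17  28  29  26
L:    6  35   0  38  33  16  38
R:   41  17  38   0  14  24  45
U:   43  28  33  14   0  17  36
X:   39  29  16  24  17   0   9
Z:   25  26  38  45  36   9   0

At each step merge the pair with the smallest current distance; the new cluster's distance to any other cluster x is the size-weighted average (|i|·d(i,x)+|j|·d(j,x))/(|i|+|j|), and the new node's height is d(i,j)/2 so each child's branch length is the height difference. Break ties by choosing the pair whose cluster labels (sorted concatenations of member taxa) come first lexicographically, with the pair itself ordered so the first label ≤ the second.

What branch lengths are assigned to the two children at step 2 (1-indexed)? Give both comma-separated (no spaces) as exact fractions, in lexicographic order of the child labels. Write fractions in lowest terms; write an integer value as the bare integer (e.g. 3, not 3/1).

9/2,9/2

iteration 1: select A,L (d=6); attach at lengths (3, 3); label the merged cluster AL
  updated: d(AL,B)=83/2, d(AL,R)=79/2, d(AL,U)=38, d(AL,X)=55/2, d(AL,Z)=63/2
iteration 2: select X,Z (d=9); attach at lengths (9/2, 9/2); label the merged cluster XZ
  updated: d(AL,XZ)=59/2, d(B,XZ)=55/2, d(R,XZ)=69/2, d(U,XZ)=53/2
iteration 3: select R,U (d=14); attach at lengths (7, 7); label the merged cluster RU
  updated: d(AL,RU)=155/4, d(B,RU)=45/2, d(RU,XZ)=61/2
iteration 4: select B,RU (d=45/2); attach at lengths (45/4, 17/4); label the merged cluster BRU
  updated: d(AL,BRU)=119/3, d(BRU,XZ)=59/2
iteration 5: select AL,XZ (d=59/2); attach at lengths (47/4, 41/4); label the merged cluster ALXZ
  updated: d(ALXZ,BRU)=415/12
iteration 6: select ALXZ,BRU (d=415/12); attach at lengths (61/24, 145/24); label the merged cluster ABLRUXZ
final tree: (((A:3,L:3):47/4,(X:9/2,Z:9/2):41/4):61/24,(B:45/4,(R:7,U:7):17/4):145/24)
total length: 901/12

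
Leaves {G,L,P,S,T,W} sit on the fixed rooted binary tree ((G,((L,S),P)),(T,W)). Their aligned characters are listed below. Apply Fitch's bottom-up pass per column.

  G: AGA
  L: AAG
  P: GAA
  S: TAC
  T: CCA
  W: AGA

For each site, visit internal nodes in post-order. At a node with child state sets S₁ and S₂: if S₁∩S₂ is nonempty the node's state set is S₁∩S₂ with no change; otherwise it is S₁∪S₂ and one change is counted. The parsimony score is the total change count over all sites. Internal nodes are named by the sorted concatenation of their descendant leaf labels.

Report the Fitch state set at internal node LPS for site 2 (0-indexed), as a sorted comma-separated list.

[col 0] LS: children L:{A}, S:{T} ∪→ {A,T}; cost 1
[col 0] LPS: children LS:{A,T}, P:{G} ∪→ {A,G,T}; cost 1
[col 0] GLPS: children G:{A}, LPS:{A,G,T} ∩→ {A}; cost 0
[col 0] TW: children T:{C}, W:{A} ∪→ {A,C}; cost 1
[col 0] GLPSTW: children GLPS:{A}, TW:{A,C} ∩→ {A}; cost 0
[col 1] LS: children L:{A}, S:{A} ∩→ {A}; cost 0
[col 1] LPS: children LS:{A}, P:{A} ∩→ {A}; cost 0
[col 1] GLPS: children G:{G}, LPS:{A} ∪→ {A,G}; cost 1
[col 1] TW: children T:{C}, W:{G} ∪→ {C,G}; cost 1
[col 1] GLPSTW: children GLPS:{A,G}, TW:{C,G} ∩→ {G}; cost 0
[col 2] LS: children L:{G}, S:{C} ∪→ {C,G}; cost 1
[col 2] LPS: children LS:{C,G}, P:{A} ∪→ {A,C,G}; cost 1
[col 2] GLPS: children G:{A}, LPS:{A,C,G} ∩→ {A}; cost 0
[col 2] TW: children T:{A}, W:{A} ∩→ {A}; cost 0
[col 2] GLPSTW: children GLPS:{A}, TW:{A} ∩→ {A}; cost 0
per-site changes: [3, 2, 2]; total = 7

A,C,G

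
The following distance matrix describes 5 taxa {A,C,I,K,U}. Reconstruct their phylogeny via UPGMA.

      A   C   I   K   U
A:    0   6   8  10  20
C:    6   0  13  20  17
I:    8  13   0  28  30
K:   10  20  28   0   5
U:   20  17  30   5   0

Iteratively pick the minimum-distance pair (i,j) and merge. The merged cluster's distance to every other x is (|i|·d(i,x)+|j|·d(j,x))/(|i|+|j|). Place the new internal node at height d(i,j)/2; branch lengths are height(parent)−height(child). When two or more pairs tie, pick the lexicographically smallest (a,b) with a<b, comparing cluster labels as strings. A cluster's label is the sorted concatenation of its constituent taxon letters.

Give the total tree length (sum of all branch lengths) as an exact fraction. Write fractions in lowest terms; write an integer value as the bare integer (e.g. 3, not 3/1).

1. join K+U (d=5) ⇒ KU; edges |K|=5/2, |U|=5/2
  updated: d(A,KU)=15, d(C,KU)=37/2, d(I,KU)=29
2. join A+C (d=6) ⇒ AC; edges |A|=3, |C|=3
  updated: d(AC,I)=21/2, d(AC,KU)=67/4
3. join AC+I (d=21/2) ⇒ ACI; edges |AC|=9/4, |I|=21/4
  updated: d(ACI,KU)=125/6
4. join ACI+KU (d=125/6) ⇒ ACIKU; edges |ACI|=31/6, |KU|=95/12
final tree: (((A:3,C:3):9/4,I:21/4):31/6,(K:5/2,U:5/2):95/12)
total length: 379/12

379/12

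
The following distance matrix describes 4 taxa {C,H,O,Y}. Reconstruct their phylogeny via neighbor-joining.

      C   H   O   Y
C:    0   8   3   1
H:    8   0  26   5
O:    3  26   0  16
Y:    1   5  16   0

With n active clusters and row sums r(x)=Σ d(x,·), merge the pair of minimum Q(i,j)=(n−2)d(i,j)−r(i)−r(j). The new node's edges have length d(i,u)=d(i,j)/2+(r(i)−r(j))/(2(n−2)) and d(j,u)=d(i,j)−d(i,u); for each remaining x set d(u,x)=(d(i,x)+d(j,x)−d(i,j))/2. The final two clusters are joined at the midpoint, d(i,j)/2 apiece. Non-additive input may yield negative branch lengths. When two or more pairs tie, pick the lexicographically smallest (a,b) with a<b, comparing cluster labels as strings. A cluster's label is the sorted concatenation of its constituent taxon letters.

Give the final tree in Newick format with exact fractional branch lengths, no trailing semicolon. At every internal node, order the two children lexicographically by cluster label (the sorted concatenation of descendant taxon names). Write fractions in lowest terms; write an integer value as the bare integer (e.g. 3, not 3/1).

1. join C+O (d=3, Q=-51) ⇒ CO; edges |C|=-27/4, |O|=39/4
  updated: d(CO,H)=31/2, d(CO,Y)=7
2. join CO+H (d=31/2, Q=-55/2) ⇒ CHO; edges |CO|=35/4, |H|=27/4
  updated: d(CHO,Y)=-7/4
3. join CHO+Y (d=-7/4) ⇒ CHOY; edges |CHO|=-7/8, |Y|=-7/8
final tree: (((C:-27/4,O:39/4):35/4,H:27/4):-7/8,Y:-7/8)
total length: 67/4

(((C:-27/4,O:39/4):35/4,H:27/4):-7/8,Y:-7/8)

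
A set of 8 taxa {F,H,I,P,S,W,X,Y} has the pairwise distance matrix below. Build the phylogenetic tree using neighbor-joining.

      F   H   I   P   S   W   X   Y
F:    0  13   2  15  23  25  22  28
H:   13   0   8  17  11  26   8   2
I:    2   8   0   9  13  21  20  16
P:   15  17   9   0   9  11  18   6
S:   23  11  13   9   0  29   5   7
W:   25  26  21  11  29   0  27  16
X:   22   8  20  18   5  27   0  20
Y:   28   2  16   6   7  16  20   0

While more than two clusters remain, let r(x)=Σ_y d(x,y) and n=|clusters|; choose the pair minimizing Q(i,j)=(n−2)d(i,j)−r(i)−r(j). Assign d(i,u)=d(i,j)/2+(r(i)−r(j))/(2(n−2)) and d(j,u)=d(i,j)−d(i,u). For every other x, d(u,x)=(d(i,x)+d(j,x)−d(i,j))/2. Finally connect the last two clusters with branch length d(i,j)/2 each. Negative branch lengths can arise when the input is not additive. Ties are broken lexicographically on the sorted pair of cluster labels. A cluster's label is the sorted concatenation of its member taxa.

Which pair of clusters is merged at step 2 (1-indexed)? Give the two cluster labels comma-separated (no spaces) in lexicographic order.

iteration 1: select F,I (d=2, Q=-205); attach at lengths (17/4, -9/4); label the merged cluster FI
  updated: d(FI,H)=19/2, d(FI,P)=11, d(FI,S)=17, d(FI,W)=22, d(FI,X)=20, d(FI,Y)=21
iteration 2: select S,X (d=5, Q=-151); attach at lengths (1/2, 9/2); label the merged cluster SX
  updated: d(FI,SX)=16, d(H,SX)=7, d(P,SX)=11, d(SX,W)=51/2, d(SX,Y)=11
iteration 3: select P,W (d=11, Q=-225/2); attach at lengths (-1/16, 177/16); label the merged cluster PW
  updated: d(FI,PW)=11, d(H,PW)=16, d(PW,SX)=51/4, d(PW,Y)=11/2
iteration 4: select FI,PW (d=11, Q=-279/4); attach at lengths (181/24, 83/24); label the merged cluster FIPW
  updated: d(FIPW,H)=29/4, d(FIPW,SX)=71/8, d(FIPW,Y)=31/4
iteration 5: select FIPW,SX (d=71/8, Q=-33); attach at lengths (59/16, 83/16); label the merged cluster FIPSWX
  updated: d(FIPSWX,H)=43/16, d(FIPSWX,Y)=79/16
iteration 6: select FIPSWX,H (d=43/16, Q=-77/8); attach at lengths (45/16, -1/8); label the merged cluster FHIPSWX
  updated: d(FHIPSWX,Y)=17/8
iteration 7: select FHIPSWX,Y (d=17/8); attach at lengths (17/16, 17/16); label the merged cluster FHIPSWXY
final tree: (((((F:17/4,I:-9/4):181/24,(P:-1/16,W:177/16):83/24):59/16,(S:1/2,X:9/2):83/16):45/16,H:-1/8):17/16,Y:17/16)
total length: 683/16

S,X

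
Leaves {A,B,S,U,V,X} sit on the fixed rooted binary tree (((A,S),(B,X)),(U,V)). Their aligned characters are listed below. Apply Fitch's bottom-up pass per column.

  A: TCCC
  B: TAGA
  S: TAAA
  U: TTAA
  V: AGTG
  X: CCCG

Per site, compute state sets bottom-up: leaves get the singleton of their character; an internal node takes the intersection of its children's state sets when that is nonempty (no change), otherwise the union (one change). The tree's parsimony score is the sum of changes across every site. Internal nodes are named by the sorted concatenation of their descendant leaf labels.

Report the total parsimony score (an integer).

AS@0: {T} ∩ {T} = {T} (intersection, +0)
BX@0: {T} ∪ {C} = {C,T} (union, +1)
ABSX@0: {T} ∩ {C,T} = {T} (intersection, +0)
UV@0: {T} ∪ {A} = {A,T} (union, +1)
ABSUVX@0: {T} ∩ {A,T} = {T} (intersection, +0)
AS@1: {C} ∪ {A} = {A,C} (union, +1)
BX@1: {A} ∪ {C} = {A,C} (union, +1)
ABSX@1: {A,C} ∩ {A,C} = {A,C} (intersection, +0)
UV@1: {T} ∪ {G} = {G,T} (union, +1)
ABSUVX@1: {A,C} ∪ {G,T} = {A,C,G,T} (union, +1)
AS@2: {C} ∪ {A} = {A,C} (union, +1)
BX@2: {G} ∪ {C} = {C,G} (union, +1)
ABSX@2: {A,C} ∩ {C,G} = {C} (intersection, +0)
UV@2: {A} ∪ {T} = {A,T} (union, +1)
ABSUVX@2: {C} ∪ {A,T} = {A,C,T} (union, +1)
AS@3: {C} ∪ {A} = {A,C} (union, +1)
BX@3: {A} ∪ {G} = {A,G} (union, +1)
ABSX@3: {A,C} ∩ {A,G} = {A} (intersection, +0)
UV@3: {A} ∪ {G} = {A,G} (union, +1)
ABSUVX@3: {A} ∩ {A,G} = {A} (intersection, +0)
per-site changes: [2, 4, 4, 3]; total = 13

13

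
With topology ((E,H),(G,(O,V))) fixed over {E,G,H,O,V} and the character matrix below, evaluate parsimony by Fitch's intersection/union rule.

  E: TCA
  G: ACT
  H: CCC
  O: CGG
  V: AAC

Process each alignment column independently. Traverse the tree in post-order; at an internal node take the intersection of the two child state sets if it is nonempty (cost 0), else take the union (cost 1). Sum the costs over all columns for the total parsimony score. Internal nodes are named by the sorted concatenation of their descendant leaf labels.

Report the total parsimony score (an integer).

8

EH@0: {T} ∪ {C} = {C,T} (union, +1)
OV@0: {C} ∪ {A} = {A,C} (union, +1)
GOV@0: {A} ∩ {A,C} = {A} (intersection, +0)
EGHOV@0: {C,T} ∪ {A} = {A,C,T} (union, +1)
EH@1: {C} ∩ {C} = {C} (intersection, +0)
OV@1: {G} ∪ {A} = {A,G} (union, +1)
GOV@1: {C} ∪ {A,G} = {A,C,G} (union, +1)
EGHOV@1: {C} ∩ {A,C,G} = {C} (intersection, +0)
EH@2: {A} ∪ {C} = {A,C} (union, +1)
OV@2: {G} ∪ {C} = {C,G} (union, +1)
GOV@2: {T} ∪ {C,G} = {C,G,T} (union, +1)
EGHOV@2: {A,C} ∩ {C,G,T} = {C} (intersection, +0)
per-site changes: [3, 2, 3]; total = 8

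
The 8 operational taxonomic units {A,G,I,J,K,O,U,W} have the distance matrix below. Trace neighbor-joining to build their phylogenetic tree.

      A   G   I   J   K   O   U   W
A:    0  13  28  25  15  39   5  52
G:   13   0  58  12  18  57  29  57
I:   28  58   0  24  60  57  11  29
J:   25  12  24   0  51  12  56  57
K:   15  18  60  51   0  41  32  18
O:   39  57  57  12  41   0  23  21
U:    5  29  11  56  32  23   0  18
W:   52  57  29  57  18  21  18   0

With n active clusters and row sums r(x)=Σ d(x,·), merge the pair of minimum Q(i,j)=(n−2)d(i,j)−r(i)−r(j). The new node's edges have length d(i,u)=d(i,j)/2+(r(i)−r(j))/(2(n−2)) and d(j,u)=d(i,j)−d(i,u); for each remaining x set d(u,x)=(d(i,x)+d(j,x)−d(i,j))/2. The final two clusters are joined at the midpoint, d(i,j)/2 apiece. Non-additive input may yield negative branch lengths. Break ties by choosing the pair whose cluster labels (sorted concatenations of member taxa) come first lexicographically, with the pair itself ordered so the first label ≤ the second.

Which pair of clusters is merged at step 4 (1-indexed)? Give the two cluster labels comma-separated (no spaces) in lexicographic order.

A,G

1. join J+O (d=12, Q=-415) ⇒ JO; edges |J|=59/12, |O|=85/12
  updated: d(A,JO)=26, d(G,JO)=57/2, d(I,JO)=69/2, d(JO,K)=40, d(JO,U)=67/2, d(JO,W)=33
2. join K+W (d=18, Q=-300) ⇒ KW; edges |K|=33/5, |W|=57/5
  updated: d(A,KW)=49/2, d(G,KW)=57/2, d(I,KW)=71/2, d(JO,KW)=55/2, d(KW,U)=16
3. join I+U (d=11, Q=-435/2) ⇒ IU; edges |I|=233/16, |U|=-57/16
  updated: d(A,IU)=11, d(G,IU)=38, d(IU,JO)=57/2, d(IU,KW)=81/4
4. join A+G (d=13, Q=-287/2) ⇒ AG; edges |A|=11/12, |G|=145/12
  updated: d(AG,IU)=18, d(AG,JO)=83/4, d(AG,KW)=20
5. join AG+JO (d=83/4, Q=-94) ⇒ AGJO; edges |AG|=47/8, |JO|=119/8
  updated: d(AGJO,IU)=103/8, d(AGJO,KW)=107/8
6. join AGJO+IU (d=103/8, Q=-93/2) ⇒ AGIJOU; edges |AGJO|=3, |IU|=79/8
  updated: d(AGIJOU,KW)=83/8
7. join AGIJOU+KW (d=83/8) ⇒ AGIJKOUW; edges |AGIJOU|=83/16, |KW|=83/16
final tree: ((((A:11/12,G:145/12):47/8,(J:59/12,O:85/12):119/8):3,(I:233/16,U:-57/16):79/8):83/16,(K:33/5,W:57/5):83/16)
total length: 98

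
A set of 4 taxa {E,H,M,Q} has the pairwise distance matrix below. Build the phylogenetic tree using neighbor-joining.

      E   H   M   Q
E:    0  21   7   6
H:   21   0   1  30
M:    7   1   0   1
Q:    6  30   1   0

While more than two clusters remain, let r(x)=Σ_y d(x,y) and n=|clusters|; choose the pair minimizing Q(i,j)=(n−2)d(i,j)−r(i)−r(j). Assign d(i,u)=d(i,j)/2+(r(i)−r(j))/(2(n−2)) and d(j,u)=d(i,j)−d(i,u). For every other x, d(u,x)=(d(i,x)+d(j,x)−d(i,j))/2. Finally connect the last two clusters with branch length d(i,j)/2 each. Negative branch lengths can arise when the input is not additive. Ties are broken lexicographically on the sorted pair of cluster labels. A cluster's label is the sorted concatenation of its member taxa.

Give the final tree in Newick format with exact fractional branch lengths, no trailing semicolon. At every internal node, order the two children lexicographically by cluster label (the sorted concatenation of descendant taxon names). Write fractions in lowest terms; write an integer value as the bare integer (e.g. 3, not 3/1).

step 1: merge (E,Q) at d=6, Q=-59; branch lengths E→9/4, Q→15/4; new cluster EQ
  updated: d(EQ,H)=45/2, d(EQ,M)=1
step 2: merge (EQ,H) at d=45/2, Q=-49/2; branch lengths EQ→45/4, H→45/4; new cluster EHQ
  updated: d(EHQ,M)=-41/4
step 3: merge (EHQ,M) at d=-41/4; branch lengths EHQ→-41/8, M→-41/8; new cluster EHMQ
final tree: (((E:9/4,Q:15/4):45/4,H:45/4):-41/8,M:-41/8)
total length: 73/4

(((E:9/4,Q:15/4):45/4,H:45/4):-41/8,M:-41/8)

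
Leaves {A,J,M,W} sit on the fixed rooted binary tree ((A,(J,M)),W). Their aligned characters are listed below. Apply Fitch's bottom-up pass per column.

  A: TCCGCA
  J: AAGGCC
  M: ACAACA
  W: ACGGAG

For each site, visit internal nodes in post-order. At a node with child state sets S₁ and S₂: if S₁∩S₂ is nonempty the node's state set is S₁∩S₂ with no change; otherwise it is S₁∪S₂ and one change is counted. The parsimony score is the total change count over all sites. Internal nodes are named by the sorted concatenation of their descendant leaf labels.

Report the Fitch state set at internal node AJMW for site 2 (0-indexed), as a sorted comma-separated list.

JM@0: {A} ∩ {A} = {A} (intersection, +0)
AJM@0: {T} ∪ {A} = {A,T} (union, +1)
AJMW@0: {A,T} ∩ {A} = {A} (intersection, +0)
JM@1: {A} ∪ {C} = {A,C} (union, +1)
AJM@1: {C} ∩ {A,C} = {C} (intersection, +0)
AJMW@1: {C} ∩ {C} = {C} (intersection, +0)
JM@2: {G} ∪ {A} = {A,G} (union, +1)
AJM@2: {C} ∪ {A,G} = {A,C,G} (union, +1)
AJMW@2: {A,C,G} ∩ {G} = {G} (intersection, +0)
JM@3: {G} ∪ {A} = {A,G} (union, +1)
AJM@3: {G} ∩ {A,G} = {G} (intersection, +0)
AJMW@3: {G} ∩ {G} = {G} (intersection, +0)
JM@4: {C} ∩ {C} = {C} (intersection, +0)
AJM@4: {C} ∩ {C} = {C} (intersection, +0)
AJMW@4: {C} ∪ {A} = {A,C} (union, +1)
JM@5: {C} ∪ {A} = {A,C} (union, +1)
AJM@5: {A} ∩ {A,C} = {A} (intersection, +0)
AJMW@5: {A} ∪ {G} = {A,G} (union, +1)
per-site changes: [1, 1, 2, 1, 1, 2]; total = 8

G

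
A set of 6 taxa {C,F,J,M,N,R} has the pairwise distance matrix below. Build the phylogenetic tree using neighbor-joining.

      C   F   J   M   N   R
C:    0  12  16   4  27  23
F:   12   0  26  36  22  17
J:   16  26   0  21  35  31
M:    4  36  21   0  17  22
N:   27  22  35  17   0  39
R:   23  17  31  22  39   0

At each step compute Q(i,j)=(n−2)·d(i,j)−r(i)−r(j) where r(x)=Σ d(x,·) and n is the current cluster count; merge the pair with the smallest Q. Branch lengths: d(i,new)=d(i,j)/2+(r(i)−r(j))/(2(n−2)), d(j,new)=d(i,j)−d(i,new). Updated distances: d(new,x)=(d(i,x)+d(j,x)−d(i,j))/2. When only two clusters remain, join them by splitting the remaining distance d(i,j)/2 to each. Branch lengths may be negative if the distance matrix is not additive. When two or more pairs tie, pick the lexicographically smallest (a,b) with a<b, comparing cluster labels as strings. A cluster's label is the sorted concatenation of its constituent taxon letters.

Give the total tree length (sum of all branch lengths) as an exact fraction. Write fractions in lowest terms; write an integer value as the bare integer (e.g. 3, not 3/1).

1. join F+R (d=17, Q=-177) ⇒ FR; edges |F|=49/8, |R|=87/8
  updated: d(C,FR)=9, d(FR,J)=20, d(FR,M)=41/2, d(FR,N)=22
2. join M+N (d=17, Q=-225/2) ⇒ MN; edges |M|=25/12, |N|=179/12
  updated: d(C,MN)=7, d(FR,MN)=51/4, d(J,MN)=39/2
3. join C+MN (d=7, Q=-229/4) ⇒ CMN; edges |C|=27/16, |MN|=85/16
  updated: d(CMN,FR)=59/8, d(CMN,J)=57/4
4. join CMN+FR (d=59/8, Q=-333/8) ⇒ CFMNR; edges |CMN|=13/16, |FR|=105/16
  updated: d(CFMNR,J)=215/16
5. join CFMNR+J (d=215/16) ⇒ CFJMNR; edges |CFMNR|=215/32, |J|=215/32
final tree: (((C:27/16,(M:25/12,N:179/12):85/16):13/16,(F:49/8,R:87/8):105/16):215/32,J:215/32)
total length: 989/16

989/16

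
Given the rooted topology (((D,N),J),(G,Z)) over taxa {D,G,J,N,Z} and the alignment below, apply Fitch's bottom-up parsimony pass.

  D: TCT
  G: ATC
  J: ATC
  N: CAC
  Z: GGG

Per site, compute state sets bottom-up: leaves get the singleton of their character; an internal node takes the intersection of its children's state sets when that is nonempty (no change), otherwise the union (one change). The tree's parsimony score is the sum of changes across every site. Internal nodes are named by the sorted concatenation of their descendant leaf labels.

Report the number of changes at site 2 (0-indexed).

2

DN@0: {T} ∪ {C} = {C,T} (union, +1)
DJN@0: {C,T} ∪ {A} = {A,C,T} (union, +1)
GZ@0: {A} ∪ {G} = {A,G} (union, +1)
DGJNZ@0: {A,C,T} ∩ {A,G} = {A} (intersection, +0)
DN@1: {C} ∪ {A} = {A,C} (union, +1)
DJN@1: {A,C} ∪ {T} = {A,C,T} (union, +1)
GZ@1: {T} ∪ {G} = {G,T} (union, +1)
DGJNZ@1: {A,C,T} ∩ {G,T} = {T} (intersection, +0)
DN@2: {T} ∪ {C} = {C,T} (union, +1)
DJN@2: {C,T} ∩ {C} = {C} (intersection, +0)
GZ@2: {C} ∪ {G} = {C,G} (union, +1)
DGJNZ@2: {C} ∩ {C,G} = {C} (intersection, +0)
per-site changes: [3, 3, 2]; total = 8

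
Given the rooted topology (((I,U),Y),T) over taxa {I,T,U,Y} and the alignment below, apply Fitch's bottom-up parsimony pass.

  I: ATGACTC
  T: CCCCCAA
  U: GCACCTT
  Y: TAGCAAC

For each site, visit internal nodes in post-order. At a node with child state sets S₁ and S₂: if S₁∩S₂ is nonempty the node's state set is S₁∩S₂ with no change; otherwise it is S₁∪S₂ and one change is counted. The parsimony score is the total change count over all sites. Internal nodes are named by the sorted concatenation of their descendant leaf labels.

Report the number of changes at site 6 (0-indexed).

[col 0] IU: children I:{A}, U:{G} ∪→ {A,G}; cost 1
[col 0] IUY: children IU:{A,G}, Y:{T} ∪→ {A,G,T}; cost 1
[col 0] ITUY: children IUY:{A,G,T}, T:{C} ∪→ {A,C,G,T}; cost 1
[col 1] IU: children I:{T}, U:{C} ∪→ {C,T}; cost 1
[col 1] IUY: children IU:{C,T}, Y:{A} ∪→ {A,C,T}; cost 1
[col 1] ITUY: children IUY:{A,C,T}, T:{C} ∩→ {C}; cost 0
[col 2] IU: children I:{G}, U:{A} ∪→ {A,G}; cost 1
[col 2] IUY: children IU:{A,G}, Y:{G} ∩→ {G}; cost 0
[col 2] ITUY: children IUY:{G}, T:{C} ∪→ {C,G}; cost 1
[col 3] IU: children I:{A}, U:{C} ∪→ {A,C}; cost 1
[col 3] IUY: children IU:{A,C}, Y:{C} ∩→ {C}; cost 0
[col 3] ITUY: children IUY:{C}, T:{C} ∩→ {C}; cost 0
[col 4] IU: children I:{C}, U:{C} ∩→ {C}; cost 0
[col 4] IUY: children IU:{C}, Y:{A} ∪→ {A,C}; cost 1
[col 4] ITUY: children IUY:{A,C}, T:{C} ∩→ {C}; cost 0
[col 5] IU: children I:{T}, U:{T} ∩→ {T}; cost 0
[col 5] IUY: children IU:{T}, Y:{A} ∪→ {A,T}; cost 1
[col 5] ITUY: children IUY:{A,T}, T:{A} ∩→ {A}; cost 0
[col 6] IU: children I:{C}, U:{T} ∪→ {C,T}; cost 1
[col 6] IUY: children IU:{C,T}, Y:{C} ∩→ {C}; cost 0
[col 6] ITUY: children IUY:{C}, T:{A} ∪→ {A,C}; cost 1
per-site changes: [3, 2, 2, 1, 1, 1, 2]; total = 12

2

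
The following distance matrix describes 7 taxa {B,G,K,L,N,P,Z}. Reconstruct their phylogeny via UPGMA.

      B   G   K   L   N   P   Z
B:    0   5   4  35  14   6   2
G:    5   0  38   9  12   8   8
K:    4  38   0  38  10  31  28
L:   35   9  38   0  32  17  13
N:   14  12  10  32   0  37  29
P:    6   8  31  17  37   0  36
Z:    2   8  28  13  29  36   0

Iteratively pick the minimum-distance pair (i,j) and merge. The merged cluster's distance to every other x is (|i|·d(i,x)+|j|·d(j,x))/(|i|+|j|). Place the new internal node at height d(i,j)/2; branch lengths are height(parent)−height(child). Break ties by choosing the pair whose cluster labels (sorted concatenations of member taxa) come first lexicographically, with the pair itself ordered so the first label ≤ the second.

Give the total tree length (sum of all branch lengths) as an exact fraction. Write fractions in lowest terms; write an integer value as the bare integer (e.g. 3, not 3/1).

step 1: merge (B,Z) at d=2; branch lengths B→1, Z→1; new cluster BZ
  updated: d(BZ,G)=13/2, d(BZ,K)=16, d(BZ,L)=24, d(BZ,N)=43/2, d(BZ,P)=21
step 2: merge (BZ,G) at d=13/2; branch lengths BZ→9/4, G→13/4; new cluster BGZ
  updated: d(BGZ,K)=70/3, d(BGZ,L)=19, d(BGZ,N)=55/3, d(BGZ,P)=50/3
step 3: merge (K,N) at d=10; branch lengths K→5, N→5; new cluster KN
  updated: d(BGZ,KN)=125/6, d(KN,L)=35, d(KN,P)=34
step 4: merge (BGZ,P) at d=50/3; branch lengths BGZ→61/12, P→25/3; new cluster BGPZ
  updated: d(BGPZ,KN)=193/8, d(BGPZ,L)=37/2
step 5: merge (BGPZ,L) at d=37/2; branch lengths BGPZ→11/12, L→37/4; new cluster BGLPZ
  updated: d(BGLPZ,KN)=263/10
step 6: merge (BGLPZ,KN) at d=263/10; branch lengths BGLPZ→39/10, KN→163/20; new cluster BGKLNPZ
final tree: (((((B:1,Z:1):9/4,G:13/4):61/12,P:25/3):11/12,L:37/4):39/10,(K:5,N:5):163/20)
total length: 797/15

797/15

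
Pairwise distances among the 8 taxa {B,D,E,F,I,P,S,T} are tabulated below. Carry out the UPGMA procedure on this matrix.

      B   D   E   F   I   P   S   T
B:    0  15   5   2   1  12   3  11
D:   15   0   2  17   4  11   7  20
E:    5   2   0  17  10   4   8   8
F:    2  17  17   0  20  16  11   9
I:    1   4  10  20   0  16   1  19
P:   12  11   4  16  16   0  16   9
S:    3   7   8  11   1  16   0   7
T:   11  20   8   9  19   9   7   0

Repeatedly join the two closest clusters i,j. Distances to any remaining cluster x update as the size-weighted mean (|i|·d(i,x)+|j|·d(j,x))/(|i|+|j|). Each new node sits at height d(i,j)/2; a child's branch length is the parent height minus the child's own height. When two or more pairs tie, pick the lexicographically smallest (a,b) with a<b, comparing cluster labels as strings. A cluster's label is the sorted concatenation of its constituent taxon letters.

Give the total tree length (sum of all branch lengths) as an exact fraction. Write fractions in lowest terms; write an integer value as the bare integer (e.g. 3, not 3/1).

iteration 1: select B,I (d=1); attach at lengths (1/2, 1/2); label the merged cluster BI
  updated: d(BI,D)=19/2, d(BI,E)=15/2, d(BI,F)=11, d(BI,P)=14, d(BI,S)=2, d(BI,T)=15
iteration 2: select BI,S (d=2); attach at lengths (1/2, 1); label the merged cluster BIS
  updated: d(BIS,D)=26/3, d(BIS,E)=23/3, d(BIS,F)=11, d(BIS,P)=44/3, d(BIS,T)=37/3
iteration 3: select D,E (d=2); attach at lengths (1, 1); label the merged cluster DE
  updated: d(BIS,DE)=49/6, d(DE,F)=17, d(DE,P)=15/2, d(DE,T)=14
iteration 4: select DE,P (d=15/2); attach at lengths (11/4, 15/4); label the merged cluster DEP
  updated: d(BIS,DEP)=31/3, d(DEP,F)=50/3, d(DEP,T)=37/3
iteration 5: select F,T (d=9); attach at lengths (9/2, 9/2); label the merged cluster FT
  updated: d(BIS,FT)=35/3, d(DEP,FT)=29/2
iteration 6: select BIS,DEP (d=31/3); attach at lengths (25/6, 17/12); label the merged cluster BDEIPS
  updated: d(BDEIPS,FT)=157/12
iteration 7: select BDEIPS,FT (d=157/12); attach at lengths (11/8, 49/24); label the merged cluster BDEFIPST
final tree: ((((B:1/2,I:1/2):1/2,S:1):25/6,((D:1,E:1):11/4,P:15/4):17/12):11/8,(F:9/2,T:9/2):49/24)
total length: 29

29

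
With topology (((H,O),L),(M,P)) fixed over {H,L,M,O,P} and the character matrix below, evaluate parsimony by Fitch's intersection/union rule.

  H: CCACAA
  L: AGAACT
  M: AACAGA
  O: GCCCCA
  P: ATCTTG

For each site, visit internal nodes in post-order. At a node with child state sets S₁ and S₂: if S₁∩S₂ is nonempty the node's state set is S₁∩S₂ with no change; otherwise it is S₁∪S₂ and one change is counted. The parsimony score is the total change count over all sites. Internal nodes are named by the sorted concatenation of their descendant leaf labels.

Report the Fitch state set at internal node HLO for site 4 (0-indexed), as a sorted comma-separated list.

C

HO@0: {C} ∪ {G} = {C,G} (union, +1)
HLO@0: {C,G} ∪ {A} = {A,C,G} (union, +1)
MP@0: {A} ∩ {A} = {A} (intersection, +0)
HLMOP@0: {A,C,G} ∩ {A} = {A} (intersection, +0)
HO@1: {C} ∩ {C} = {C} (intersection, +0)
HLO@1: {C} ∪ {G} = {C,G} (union, +1)
MP@1: {A} ∪ {T} = {A,T} (union, +1)
HLMOP@1: {C,G} ∪ {A,T} = {A,C,G,T} (union, +1)
HO@2: {A} ∪ {C} = {A,C} (union, +1)
HLO@2: {A,C} ∩ {A} = {A} (intersection, +0)
MP@2: {C} ∩ {C} = {C} (intersection, +0)
HLMOP@2: {A} ∪ {C} = {A,C} (union, +1)
HO@3: {C} ∩ {C} = {C} (intersection, +0)
HLO@3: {C} ∪ {A} = {A,C} (union, +1)
MP@3: {A} ∪ {T} = {A,T} (union, +1)
HLMOP@3: {A,C} ∩ {A,T} = {A} (intersection, +0)
HO@4: {A} ∪ {C} = {A,C} (union, +1)
HLO@4: {A,C} ∩ {C} = {C} (intersection, +0)
MP@4: {G} ∪ {T} = {G,T} (union, +1)
HLMOP@4: {C} ∪ {G,T} = {C,G,T} (union, +1)
HO@5: {A} ∩ {A} = {A} (intersection, +0)
HLO@5: {A} ∪ {T} = {A,T} (union, +1)
MP@5: {A} ∪ {G} = {A,G} (union, +1)
HLMOP@5: {A,T} ∩ {A,G} = {A} (intersection, +0)
per-site changes: [2, 3, 2, 2, 3, 2]; total = 14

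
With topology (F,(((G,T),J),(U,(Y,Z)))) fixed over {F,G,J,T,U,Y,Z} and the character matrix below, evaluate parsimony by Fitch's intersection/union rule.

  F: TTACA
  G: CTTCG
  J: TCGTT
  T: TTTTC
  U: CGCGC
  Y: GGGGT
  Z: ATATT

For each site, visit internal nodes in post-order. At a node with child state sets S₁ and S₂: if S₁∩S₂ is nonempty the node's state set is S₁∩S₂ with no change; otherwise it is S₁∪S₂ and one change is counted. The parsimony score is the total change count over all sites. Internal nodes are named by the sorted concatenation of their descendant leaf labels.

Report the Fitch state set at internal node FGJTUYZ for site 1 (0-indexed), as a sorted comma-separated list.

site 0, node GT: G={C} ∪ T={T} → {C,T} (+1)
site 0, node GJT: GT={C,T} ∩ J={T} → {T} (+0)
site 0, node YZ: Y={G} ∪ Z={A} → {A,G} (+1)
site 0, node UYZ: U={C} ∪ YZ={A,G} → {A,C,G} (+1)
site 0, node GJTUYZ: GJT={T} ∪ UYZ={A,C,G} → {A,C,G,T} (+1)
site 0, node FGJTUYZ: F={T} ∩ GJTUYZ={A,C,G,T} → {T} (+0)
site 1, node GT: G={T} ∩ T={T} → {T} (+0)
site 1, node GJT: GT={T} ∪ J={C} → {C,T} (+1)
site 1, node YZ: Y={G} ∪ Z={T} → {G,T} (+1)
site 1, node UYZ: U={G} ∩ YZ={G,T} → {G} (+0)
site 1, node GJTUYZ: GJT={C,T} ∪ UYZ={G} → {C,G,T} (+1)
site 1, node FGJTUYZ: F={T} ∩ GJTUYZ={C,G,T} → {T} (+0)
site 2, node GT: G={T} ∩ T={T} → {T} (+0)
site 2, node GJT: GT={T} ∪ J={G} → {G,T} (+1)
site 2, node YZ: Y={G} ∪ Z={A} → {A,G} (+1)
site 2, node UYZ: U={C} ∪ YZ={A,G} → {A,C,G} (+1)
site 2, node GJTUYZ: GJT={G,T} ∩ UYZ={A,C,G} → {G} (+0)
site 2, node FGJTUYZ: F={A} ∪ GJTUYZ={G} → {A,G} (+1)
site 3, node GT: G={C} ∪ T={T} → {C,T} (+1)
site 3, node GJT: GT={C,T} ∩ J={T} → {T} (+0)
site 3, node YZ: Y={G} ∪ Z={T} → {G,T} (+1)
site 3, node UYZ: U={G} ∩ YZ={G,T} → {G} (+0)
site 3, node GJTUYZ: GJT={T} ∪ UYZ={G} → {G,T} (+1)
site 3, node FGJTUYZ: F={C} ∪ GJTUYZ={G,T} → {C,G,T} (+1)
site 4, node GT: G={G} ∪ T={C} → {C,G} (+1)
site 4, node GJT: GT={C,G} ∪ J={T} → {C,G,T} (+1)
site 4, node YZ: Y={T} ∩ Z={T} → {T} (+0)
site 4, node UYZ: U={C} ∪ YZ={T} → {C,T} (+1)
site 4, node GJTUYZ: GJT={C,G,T} ∩ UYZ={C,T} → {C,T} (+0)
site 4, node FGJTUYZ: F={A} ∪ GJTUYZ={C,T} → {A,C,T} (+1)
per-site changes: [4, 3, 4, 4, 4]; total = 19

T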